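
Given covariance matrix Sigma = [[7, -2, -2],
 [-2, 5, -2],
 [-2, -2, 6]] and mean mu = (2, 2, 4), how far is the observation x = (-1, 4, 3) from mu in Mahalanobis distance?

Step 1 — centre the observation: (x - mu) = (-3, 2, -1).

Step 2 — invert Sigma (cofactor / det for 3×3, or solve directly):
  Sigma^{-1} = [[0.2131, 0.1311, 0.1148],
 [0.1311, 0.3115, 0.1475],
 [0.1148, 0.1475, 0.2541]].

Step 3 — form the quadratic (x - mu)^T · Sigma^{-1} · (x - mu):
  Sigma^{-1} · (x - mu) = (-0.4918, 0.082, -0.3033).
  (x - mu)^T · [Sigma^{-1} · (x - mu)] = (-3)·(-0.4918) + (2)·(0.082) + (-1)·(-0.3033) = 1.9426.

Step 4 — take square root: d = √(1.9426) ≈ 1.3938.

d(x, mu) = √(1.9426) ≈ 1.3938


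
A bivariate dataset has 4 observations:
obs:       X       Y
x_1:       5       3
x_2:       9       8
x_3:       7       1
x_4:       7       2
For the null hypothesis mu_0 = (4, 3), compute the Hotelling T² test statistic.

Step 1 — sample mean vector:
  mean(X) = (5 + 9 + 7 + 7) / 4 = 28/4 = 7
  mean(Y) = (3 + 8 + 1 + 2) / 4 = 14/4 = 3.5
  x̄ = (7, 3.5),  deviation x̄ - mu_0 = (7, 3.5) - (4, 3) = (3, 0.5).

Step 2 — sample covariance matrix, S[i,j] = (1/(n-1)) · Σ_k (x_{k,i} - mean_i) · (x_{k,j} - mean_j), divisor n-1 = 3:
  S[X,X] = ((-2)·(-2) + (2)·(2) + (0)·(0) + (0)·(0)) / 3 = 8/3 = 2.6667
  S[X,Y] = ((-2)·(-0.5) + (2)·(4.5) + (0)·(-2.5) + (0)·(-1.5)) / 3 = 10/3 = 3.3333
  S[Y,Y] = ((-0.5)·(-0.5) + (4.5)·(4.5) + (-2.5)·(-2.5) + (-1.5)·(-1.5)) / 3 = 29/3 = 9.6667
  S = [[2.6667, 3.3333],
 [3.3333, 9.6667]].

Step 3 — invert S. det(S) = 2.6667·9.6667 - (3.3333)² = 14.6667.
  S^{-1} = (1/det) · [[d, -b], [-b, a]] = [[0.6591, -0.2273],
 [-0.2273, 0.1818]].

Step 4 — quadratic form (x̄ - mu_0)^T · S^{-1} · (x̄ - mu_0):
  S^{-1} · (x̄ - mu_0) = (1.8636, -0.5909),
  (x̄ - mu_0)^T · [...] = (3)·(1.8636) + (0.5)·(-0.5909) = 5.2955.

Step 5 — scale by n: T² = 4 · 5.2955 = 21.1818.

T² ≈ 21.1818


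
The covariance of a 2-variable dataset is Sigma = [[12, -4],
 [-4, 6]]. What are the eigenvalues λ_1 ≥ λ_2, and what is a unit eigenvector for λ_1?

Step 1 — characteristic polynomial of 2×2 Sigma:
  det(Sigma - λI) = λ² - trace · λ + det = 0.
  trace = 12 + 6 = 18, det = 12·6 - (-4)² = 56.
Step 2 — discriminant:
  Δ = trace² - 4·det = 324 - 224 = 100.
Step 3 — eigenvalues:
  λ = (trace ± √Δ)/2 = (18 ± 10)/2,
  λ_1 = 14,  λ_2 = 4.

Step 4 — unit eigenvector for λ_1: solve (Sigma - λ_1 I)v = 0. First row:
  (12 - 14)·v_x + (-4)·v_y = 0, i.e. (-2)·v_x + (-4)·v_y = 0,
  so v ∝ (b, λ_1 - a) = (-4, 2); multiply by -1 so the first entry is positive: u = (4, -2).
  ||u|| = √((4)² + (-2)²) = √(20) ≈ 4.4721,
  v_1 = u/||u|| ≈ (0.8944, -0.4472) (||v_1|| = 1).

λ_1 = 14,  λ_2 = 4;  v_1 ≈ (0.8944, -0.4472)


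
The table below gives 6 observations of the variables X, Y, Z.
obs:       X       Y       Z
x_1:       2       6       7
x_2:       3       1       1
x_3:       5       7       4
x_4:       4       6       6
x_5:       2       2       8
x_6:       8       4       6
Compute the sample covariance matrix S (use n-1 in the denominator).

Step 1 — column means:
  mean(X) = (2 + 3 + 5 + 4 + 2 + 8) / 6 = 24/6 = 4
  mean(Y) = (6 + 1 + 7 + 6 + 2 + 4) / 6 = 26/6 = 4.3333
  mean(Z) = (7 + 1 + 4 + 6 + 8 + 6) / 6 = 32/6 = 5.3333

Step 2 — sample covariance S[i,j] = (1/(n-1)) · Σ_k (x_{k,i} - mean_i) · (x_{k,j} - mean_j), with n-1 = 5.
  S[X,X] = ((-2)·(-2) + (-1)·(-1) + (1)·(1) + (0)·(0) + (-2)·(-2) + (4)·(4)) / 5 = 26/5 = 5.2
  S[X,Y] = ((-2)·(1.6667) + (-1)·(-3.3333) + (1)·(2.6667) + (0)·(1.6667) + (-2)·(-2.3333) + (4)·(-0.3333)) / 5 = 6/5 = 1.2
  S[X,Z] = ((-2)·(1.6667) + (-1)·(-4.3333) + (1)·(-1.3333) + (0)·(0.6667) + (-2)·(2.6667) + (4)·(0.6667)) / 5 = -3/5 = -0.6
  S[Y,Y] = ((1.6667)·(1.6667) + (-3.3333)·(-3.3333) + (2.6667)·(2.6667) + (1.6667)·(1.6667) + (-2.3333)·(-2.3333) + (-0.3333)·(-0.3333)) / 5 = 29.3333/5 = 5.8667
  S[Y,Z] = ((1.6667)·(1.6667) + (-3.3333)·(-4.3333) + (2.6667)·(-1.3333) + (1.6667)·(0.6667) + (-2.3333)·(2.6667) + (-0.3333)·(0.6667)) / 5 = 8.3333/5 = 1.6667
  S[Z,Z] = ((1.6667)·(1.6667) + (-4.3333)·(-4.3333) + (-1.3333)·(-1.3333) + (0.6667)·(0.6667) + (2.6667)·(2.6667) + (0.6667)·(0.6667)) / 5 = 31.3333/5 = 6.2667

S is symmetric (S[j,i] = S[i,j]). Assembling:

S = [[5.2, 1.2, -0.6],
 [1.2, 5.8667, 1.6667],
 [-0.6, 1.6667, 6.2667]]


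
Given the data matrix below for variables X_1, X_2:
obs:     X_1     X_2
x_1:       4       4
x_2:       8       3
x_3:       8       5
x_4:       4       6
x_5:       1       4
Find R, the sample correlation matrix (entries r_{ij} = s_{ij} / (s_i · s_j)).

Step 1 — column means:
  mean(X_1) = (4 + 8 + 8 + 4 + 1) / 5 = 25/5 = 5
  mean(X_2) = (4 + 3 + 5 + 6 + 4) / 5 = 22/5 = 4.4

Step 2 — sample variances and covariances s[i,j] = (1/(n-1)) · Σ_k (x_{k,i} - mean_i) · (x_{k,j} - mean_j), with n-1 = 4:
  s[X_1,X_1] = ((-1)·(-1) + (3)·(3) + (3)·(3) + (-1)·(-1) + (-4)·(-4)) / 4 = 36/4 = 9
  s[X_1,X_2] = ((-1)·(-0.4) + (3)·(-1.4) + (3)·(0.6) + (-1)·(1.6) + (-4)·(-0.4)) / 4 = -2/4 = -0.5
  s[X_2,X_2] = ((-0.4)·(-0.4) + (-1.4)·(-1.4) + (0.6)·(0.6) + (1.6)·(1.6) + (-0.4)·(-0.4)) / 4 = 5.2/4 = 1.3
  Sample standard deviations s_i = √(s[i,i]):
  s(X_1) = √(9) = 3
  s(X_2) = √(1.3) = 1.1402

Step 3 — r_{ij} = s_{ij} / (s_i · s_j):
  r[X_1,X_1] = 1 (diagonal).
  r[X_1,X_2] = -0.5 / (3 · 1.1402) = -0.5 / 3.4205 = -0.1462
  r[X_2,X_2] = 1 (diagonal).

R is symmetric with unit diagonal. Assembling:

R = [[1, -0.1462],
 [-0.1462, 1]]


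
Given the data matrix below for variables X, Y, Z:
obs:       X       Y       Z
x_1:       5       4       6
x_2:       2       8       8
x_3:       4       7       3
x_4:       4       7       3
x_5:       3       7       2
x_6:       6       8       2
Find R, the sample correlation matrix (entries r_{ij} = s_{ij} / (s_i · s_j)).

Step 1 — column means:
  mean(X) = (5 + 2 + 4 + 4 + 3 + 6) / 6 = 24/6 = 4
  mean(Y) = (4 + 8 + 7 + 7 + 7 + 8) / 6 = 41/6 = 6.8333
  mean(Z) = (6 + 8 + 3 + 3 + 2 + 2) / 6 = 24/6 = 4

Step 2 — sample variances and covariances s[i,j] = (1/(n-1)) · Σ_k (x_{k,i} - mean_i) · (x_{k,j} - mean_j), with n-1 = 5:
  s[X,X] = ((1)·(1) + (-2)·(-2) + (0)·(0) + (0)·(0) + (-1)·(-1) + (2)·(2)) / 5 = 10/5 = 2
  s[X,Y] = ((1)·(-2.8333) + (-2)·(1.1667) + (0)·(0.1667) + (0)·(0.1667) + (-1)·(0.1667) + (2)·(1.1667)) / 5 = -3/5 = -0.6
  s[X,Z] = ((1)·(2) + (-2)·(4) + (0)·(-1) + (0)·(-1) + (-1)·(-2) + (2)·(-2)) / 5 = -8/5 = -1.6
  s[Y,Y] = ((-2.8333)·(-2.8333) + (1.1667)·(1.1667) + (0.1667)·(0.1667) + (0.1667)·(0.1667) + (0.1667)·(0.1667) + (1.1667)·(1.1667)) / 5 = 10.8333/5 = 2.1667
  s[Y,Z] = ((-2.8333)·(2) + (1.1667)·(4) + (0.1667)·(-1) + (0.1667)·(-1) + (0.1667)·(-2) + (1.1667)·(-2)) / 5 = -4/5 = -0.8
  s[Z,Z] = ((2)·(2) + (4)·(4) + (-1)·(-1) + (-1)·(-1) + (-2)·(-2) + (-2)·(-2)) / 5 = 30/5 = 6
  Sample standard deviations s_i = √(s[i,i]):
  s(X) = √(2) = 1.4142
  s(Y) = √(2.1667) = 1.472
  s(Z) = √(6) = 2.4495

Step 3 — r_{ij} = s_{ij} / (s_i · s_j):
  r[X,X] = 1 (diagonal).
  r[X,Y] = -0.6 / (1.4142 · 1.472) = -0.6 / 2.0817 = -0.2882
  r[X,Z] = -1.6 / (1.4142 · 2.4495) = -1.6 / 3.4641 = -0.4619
  r[Y,Y] = 1 (diagonal).
  r[Y,Z] = -0.8 / (1.472 · 2.4495) = -0.8 / 3.6056 = -0.2219
  r[Z,Z] = 1 (diagonal).

R is symmetric with unit diagonal. Assembling:

R = [[1, -0.2882, -0.4619],
 [-0.2882, 1, -0.2219],
 [-0.4619, -0.2219, 1]]


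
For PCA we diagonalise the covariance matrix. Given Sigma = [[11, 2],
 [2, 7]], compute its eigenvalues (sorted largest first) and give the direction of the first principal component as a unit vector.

Step 1 — characteristic polynomial of 2×2 Sigma:
  det(Sigma - λI) = λ² - trace · λ + det = 0.
  trace = 11 + 7 = 18, det = 11·7 - (2)² = 73.
Step 2 — discriminant:
  Δ = trace² - 4·det = 324 - 292 = 32.
Step 3 — eigenvalues:
  λ = (trace ± √Δ)/2 = (18 ± 5.6569)/2,
  λ_1 = 11.8284,  λ_2 = 6.1716.

Step 4 — unit eigenvector for λ_1: solve (Sigma - λ_1 I)v = 0. First row:
  (11 - 11.8284)·v_x + (2)·v_y = 0, i.e. (-0.8284)·v_x + (2)·v_y = 0,
  so v ∝ (b, λ_1 - a) = (2, 0.8284) = u.
  ||u|| = √((2)² + (0.8284)²) = √(4.6863) ≈ 2.1648,
  v_1 = u/||u|| ≈ (0.9239, 0.3827) (||v_1|| = 1).

λ_1 = 11.8284,  λ_2 = 6.1716;  v_1 ≈ (0.9239, 0.3827)


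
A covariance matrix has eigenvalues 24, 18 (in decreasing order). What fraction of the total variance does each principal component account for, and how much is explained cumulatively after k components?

Step 1 — total variance = trace(Sigma) = Σ λ_i = 24 + 18 = 42.

Step 2 — fraction explained by component i = λ_i / Σ λ:
  PC1: 24/42 = 0.5714
  PC2: 18/42 = 0.4286

Step 3 — cumulative fraction after k components = (λ_1 + ... + λ_k) / Σ λ:
  k = 1: 24/42 = 0.5714
  k = 2: (24 + 18)/42 = 42/42 = 1

Summary (fraction, with percent):

explained: PC1 0.5714 (57.14%), PC2 0.4286 (42.86%);  cumulative: 0.5714, 1


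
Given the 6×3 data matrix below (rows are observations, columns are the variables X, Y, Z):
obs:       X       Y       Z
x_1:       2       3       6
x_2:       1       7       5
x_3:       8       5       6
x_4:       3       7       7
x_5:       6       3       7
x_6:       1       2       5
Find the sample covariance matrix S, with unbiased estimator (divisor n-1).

Step 1 — column means:
  mean(X) = (2 + 1 + 8 + 3 + 6 + 1) / 6 = 21/6 = 3.5
  mean(Y) = (3 + 7 + 5 + 7 + 3 + 2) / 6 = 27/6 = 4.5
  mean(Z) = (6 + 5 + 6 + 7 + 7 + 5) / 6 = 36/6 = 6

Step 2 — sample covariance S[i,j] = (1/(n-1)) · Σ_k (x_{k,i} - mean_i) · (x_{k,j} - mean_j), with n-1 = 5.
  S[X,X] = ((-1.5)·(-1.5) + (-2.5)·(-2.5) + (4.5)·(4.5) + (-0.5)·(-0.5) + (2.5)·(2.5) + (-2.5)·(-2.5)) / 5 = 41.5/5 = 8.3
  S[X,Y] = ((-1.5)·(-1.5) + (-2.5)·(2.5) + (4.5)·(0.5) + (-0.5)·(2.5) + (2.5)·(-1.5) + (-2.5)·(-2.5)) / 5 = -0.5/5 = -0.1
  S[X,Z] = ((-1.5)·(0) + (-2.5)·(-1) + (4.5)·(0) + (-0.5)·(1) + (2.5)·(1) + (-2.5)·(-1)) / 5 = 7/5 = 1.4
  S[Y,Y] = ((-1.5)·(-1.5) + (2.5)·(2.5) + (0.5)·(0.5) + (2.5)·(2.5) + (-1.5)·(-1.5) + (-2.5)·(-2.5)) / 5 = 23.5/5 = 4.7
  S[Y,Z] = ((-1.5)·(0) + (2.5)·(-1) + (0.5)·(0) + (2.5)·(1) + (-1.5)·(1) + (-2.5)·(-1)) / 5 = 1/5 = 0.2
  S[Z,Z] = ((0)·(0) + (-1)·(-1) + (0)·(0) + (1)·(1) + (1)·(1) + (-1)·(-1)) / 5 = 4/5 = 0.8

S is symmetric (S[j,i] = S[i,j]). Assembling:

S = [[8.3, -0.1, 1.4],
 [-0.1, 4.7, 0.2],
 [1.4, 0.2, 0.8]]


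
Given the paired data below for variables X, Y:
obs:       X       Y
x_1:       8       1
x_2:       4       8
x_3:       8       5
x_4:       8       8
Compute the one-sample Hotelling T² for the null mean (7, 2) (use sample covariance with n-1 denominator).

Step 1 — sample mean vector:
  mean(X) = (8 + 4 + 8 + 8) / 4 = 28/4 = 7
  mean(Y) = (1 + 8 + 5 + 8) / 4 = 22/4 = 5.5
  x̄ = (7, 5.5),  deviation x̄ - mu_0 = (7, 5.5) - (7, 2) = (0, 3.5).

Step 2 — sample covariance matrix, S[i,j] = (1/(n-1)) · Σ_k (x_{k,i} - mean_i) · (x_{k,j} - mean_j), divisor n-1 = 3:
  S[X,X] = ((1)·(1) + (-3)·(-3) + (1)·(1) + (1)·(1)) / 3 = 12/3 = 4
  S[X,Y] = ((1)·(-4.5) + (-3)·(2.5) + (1)·(-0.5) + (1)·(2.5)) / 3 = -10/3 = -3.3333
  S[Y,Y] = ((-4.5)·(-4.5) + (2.5)·(2.5) + (-0.5)·(-0.5) + (2.5)·(2.5)) / 3 = 33/3 = 11
  S = [[4, -3.3333],
 [-3.3333, 11]].

Step 3 — invert S. det(S) = 4·11 - (-3.3333)² = 32.8889.
  S^{-1} = (1/det) · [[d, -b], [-b, a]] = [[0.3345, 0.1014],
 [0.1014, 0.1216]].

Step 4 — quadratic form (x̄ - mu_0)^T · S^{-1} · (x̄ - mu_0):
  S^{-1} · (x̄ - mu_0) = (0.3547, 0.4257),
  (x̄ - mu_0)^T · [...] = (0)·(0.3547) + (3.5)·(0.4257) = 1.4899.

Step 5 — scale by n: T² = 4 · 1.4899 = 5.9595.

T² ≈ 5.9595


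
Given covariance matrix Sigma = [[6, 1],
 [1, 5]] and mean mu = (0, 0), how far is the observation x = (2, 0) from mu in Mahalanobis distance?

Step 1 — centre the observation: (x - mu) = (2, 0).

Step 2 — invert Sigma. det(Sigma) = 6·5 - (1)² = 29.
  Sigma^{-1} = (1/det) · [[d, -b], [-b, a]] = [[0.1724, -0.0345],
 [-0.0345, 0.2069]].

Step 3 — form the quadratic (x - mu)^T · Sigma^{-1} · (x - mu):
  Sigma^{-1} · (x - mu) = (0.3448, -0.069).
  (x - mu)^T · [Sigma^{-1} · (x - mu)] = (2)·(0.3448) + (0)·(-0.069) = 0.6897.

Step 4 — take square root: d = √(0.6897) ≈ 0.8305.

d(x, mu) = √(0.6897) ≈ 0.8305


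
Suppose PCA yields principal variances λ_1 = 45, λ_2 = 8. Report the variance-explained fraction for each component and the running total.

Step 1 — total variance = trace(Sigma) = Σ λ_i = 45 + 8 = 53.

Step 2 — fraction explained by component i = λ_i / Σ λ:
  PC1: 45/53 = 0.8491
  PC2: 8/53 = 0.1509

Step 3 — cumulative fraction after k components = (λ_1 + ... + λ_k) / Σ λ:
  k = 1: 45/53 = 0.8491
  k = 2: (45 + 8)/53 = 53/53 = 1

Summary (fraction, with percent):

explained: PC1 0.8491 (84.91%), PC2 0.1509 (15.09%);  cumulative: 0.8491, 1


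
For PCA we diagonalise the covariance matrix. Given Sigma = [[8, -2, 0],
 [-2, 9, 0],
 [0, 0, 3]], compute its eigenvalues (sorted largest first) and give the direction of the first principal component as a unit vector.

Step 1 — characteristic polynomial p(λ) = det(λI - Sigma) = λ³ - tr·λ² + c_1·λ - det, where tr = trace, c_1 = sum of the principal 2×2 minors, det = det(Sigma):
  tr = 8 + 9 + 3 = 20,
  c_1 = (8·9 - (-2)²) + (8·3 - (0)²) + (9·3 - (0)²) = 68 + 24 + 27 = 119,
  det = 8·(9·3 - (0)²) - (-2)·((-2)·3 - (0)·(0)) + (0)·((-2)·(0) - 9·(0)) = 8·(27) - (-2)·(-6) + (0)·(0) = 204.
  So p(λ) = λ³ - 20λ² + 119λ - 204.
Step 2 — look for an integer root (rational root theorem: any rational root is an integer divisor of 204). Testing λ = 3:
  p(3) = 27 - 180 + 357 - 204 = 0  ✓
  Dividing out (λ - 3): p(λ) = (λ - 3)(λ² - 17λ + 68).
Step 3 — remaining eigenvalues from the quadratic λ² - 17λ + 68 = 0:
  Δ = 17² - 4·68 = 289 - 272 = 17,  λ = (17 ± √17)/2 = (17 ± 4.1231)/2 ≈ 10.5616 or 6.4384.
  Sorted: λ_1 = 10.5616,  λ_2 = 6.4384,  λ_3 = 3  (check: sum = 20 = tr ✓).

Step 4 — unit eigenvector for λ_1 ≈ 10.5616: v spans the null space of (Sigma - λ_1 I), whose rows are
  r_1 = (-2.5616, -2, 0),  r_2 = (-2, -1.5616, 0),  r_3 = (0, 0, -7.5616).
  v is orthogonal to every row, so take v ∝ r_1 × r_3 = ((-2)·(-7.5616) - (0)·(0), (0)·(0) - (-2.5616)·(-7.5616), (-2.5616)·(0) - (-2)·(0)) ≈ (15.1231, -19.3693, 0).
  Let u = (15.1231, -19.3693, 0).
  ||u|| = √((15.1231)² + (-19.3693)² + (0)²) = √(603.8788) ≈ 24.5739,  v_1 = u/||u|| ≈ (0.6154, -0.7882, 0) (||v_1|| = 1).

λ_1 = 10.5616,  λ_2 = 6.4384,  λ_3 = 3;  v_1 ≈ (0.6154, -0.7882, 0)


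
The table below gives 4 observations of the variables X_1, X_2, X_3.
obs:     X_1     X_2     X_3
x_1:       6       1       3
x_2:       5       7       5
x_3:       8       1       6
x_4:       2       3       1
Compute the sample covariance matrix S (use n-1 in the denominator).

Step 1 — column means:
  mean(X_1) = (6 + 5 + 8 + 2) / 4 = 21/4 = 5.25
  mean(X_2) = (1 + 7 + 1 + 3) / 4 = 12/4 = 3
  mean(X_3) = (3 + 5 + 6 + 1) / 4 = 15/4 = 3.75

Step 2 — sample covariance S[i,j] = (1/(n-1)) · Σ_k (x_{k,i} - mean_i) · (x_{k,j} - mean_j), with n-1 = 3.
  S[X_1,X_1] = ((0.75)·(0.75) + (-0.25)·(-0.25) + (2.75)·(2.75) + (-3.25)·(-3.25)) / 3 = 18.75/3 = 6.25
  S[X_1,X_2] = ((0.75)·(-2) + (-0.25)·(4) + (2.75)·(-2) + (-3.25)·(0)) / 3 = -8/3 = -2.6667
  S[X_1,X_3] = ((0.75)·(-0.75) + (-0.25)·(1.25) + (2.75)·(2.25) + (-3.25)·(-2.75)) / 3 = 14.25/3 = 4.75
  S[X_2,X_2] = ((-2)·(-2) + (4)·(4) + (-2)·(-2) + (0)·(0)) / 3 = 24/3 = 8
  S[X_2,X_3] = ((-2)·(-0.75) + (4)·(1.25) + (-2)·(2.25) + (0)·(-2.75)) / 3 = 2/3 = 0.6667
  S[X_3,X_3] = ((-0.75)·(-0.75) + (1.25)·(1.25) + (2.25)·(2.25) + (-2.75)·(-2.75)) / 3 = 14.75/3 = 4.9167

S is symmetric (S[j,i] = S[i,j]). Assembling:

S = [[6.25, -2.6667, 4.75],
 [-2.6667, 8, 0.6667],
 [4.75, 0.6667, 4.9167]]


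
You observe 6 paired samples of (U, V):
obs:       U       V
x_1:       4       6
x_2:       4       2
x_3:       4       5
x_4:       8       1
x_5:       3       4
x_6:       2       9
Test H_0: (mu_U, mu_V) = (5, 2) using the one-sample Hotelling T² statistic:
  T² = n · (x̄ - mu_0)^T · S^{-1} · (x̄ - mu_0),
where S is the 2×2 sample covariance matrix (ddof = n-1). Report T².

Step 1 — sample mean vector:
  mean(U) = (4 + 4 + 4 + 8 + 3 + 2) / 6 = 25/6 = 4.1667
  mean(V) = (6 + 2 + 5 + 1 + 4 + 9) / 6 = 27/6 = 4.5
  x̄ = (4.1667, 4.5),  deviation x̄ - mu_0 = (4.1667, 4.5) - (5, 2) = (-0.8333, 2.5).

Step 2 — sample covariance matrix, S[i,j] = (1/(n-1)) · Σ_k (x_{k,i} - mean_i) · (x_{k,j} - mean_j), divisor n-1 = 5:
  S[U,U] = ((-0.1667)·(-0.1667) + (-0.1667)·(-0.1667) + (-0.1667)·(-0.1667) + (3.8333)·(3.8333) + (-1.1667)·(-1.1667) + (-2.1667)·(-2.1667)) / 5 = 20.8333/5 = 4.1667
  S[U,V] = ((-0.1667)·(1.5) + (-0.1667)·(-2.5) + (-0.1667)·(0.5) + (3.8333)·(-3.5) + (-1.1667)·(-0.5) + (-2.1667)·(4.5)) / 5 = -22.5/5 = -4.5
  S[V,V] = ((1.5)·(1.5) + (-2.5)·(-2.5) + (0.5)·(0.5) + (-3.5)·(-3.5) + (-0.5)·(-0.5) + (4.5)·(4.5)) / 5 = 41.5/5 = 8.3
  S = [[4.1667, -4.5],
 [-4.5, 8.3]].

Step 3 — invert S. det(S) = 4.1667·8.3 - (-4.5)² = 14.3333.
  S^{-1} = (1/det) · [[d, -b], [-b, a]] = [[0.5791, 0.314],
 [0.314, 0.2907]].

Step 4 — quadratic form (x̄ - mu_0)^T · S^{-1} · (x̄ - mu_0):
  S^{-1} · (x̄ - mu_0) = (0.3023, 0.4651),
  (x̄ - mu_0)^T · [...] = (-0.8333)·(0.3023) + (2.5)·(0.4651) = 0.9109.

Step 5 — scale by n: T² = 6 · 0.9109 = 5.4651.

T² ≈ 5.4651


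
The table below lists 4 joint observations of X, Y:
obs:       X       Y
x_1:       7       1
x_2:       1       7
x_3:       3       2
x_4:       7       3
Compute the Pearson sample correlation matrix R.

Step 1 — column means:
  mean(X) = (7 + 1 + 3 + 7) / 4 = 18/4 = 4.5
  mean(Y) = (1 + 7 + 2 + 3) / 4 = 13/4 = 3.25

Step 2 — sample variances and covariances s[i,j] = (1/(n-1)) · Σ_k (x_{k,i} - mean_i) · (x_{k,j} - mean_j), with n-1 = 3:
  s[X,X] = ((2.5)·(2.5) + (-3.5)·(-3.5) + (-1.5)·(-1.5) + (2.5)·(2.5)) / 3 = 27/3 = 9
  s[X,Y] = ((2.5)·(-2.25) + (-3.5)·(3.75) + (-1.5)·(-1.25) + (2.5)·(-0.25)) / 3 = -17.5/3 = -5.8333
  s[Y,Y] = ((-2.25)·(-2.25) + (3.75)·(3.75) + (-1.25)·(-1.25) + (-0.25)·(-0.25)) / 3 = 20.75/3 = 6.9167
  Sample standard deviations s_i = √(s[i,i]):
  s(X) = √(9) = 3
  s(Y) = √(6.9167) = 2.63

Step 3 — r_{ij} = s_{ij} / (s_i · s_j):
  r[X,X] = 1 (diagonal).
  r[X,Y] = -5.8333 / (3 · 2.63) = -5.8333 / 7.8899 = -0.7393
  r[Y,Y] = 1 (diagonal).

R is symmetric with unit diagonal. Assembling:

R = [[1, -0.7393],
 [-0.7393, 1]]


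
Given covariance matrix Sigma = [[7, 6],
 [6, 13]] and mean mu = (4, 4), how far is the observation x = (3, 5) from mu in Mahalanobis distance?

Step 1 — centre the observation: (x - mu) = (-1, 1).

Step 2 — invert Sigma. det(Sigma) = 7·13 - (6)² = 55.
  Sigma^{-1} = (1/det) · [[d, -b], [-b, a]] = [[0.2364, -0.1091],
 [-0.1091, 0.1273]].

Step 3 — form the quadratic (x - mu)^T · Sigma^{-1} · (x - mu):
  Sigma^{-1} · (x - mu) = (-0.3455, 0.2364).
  (x - mu)^T · [Sigma^{-1} · (x - mu)] = (-1)·(-0.3455) + (1)·(0.2364) = 0.5818.

Step 4 — take square root: d = √(0.5818) ≈ 0.7628.

d(x, mu) = √(0.5818) ≈ 0.7628


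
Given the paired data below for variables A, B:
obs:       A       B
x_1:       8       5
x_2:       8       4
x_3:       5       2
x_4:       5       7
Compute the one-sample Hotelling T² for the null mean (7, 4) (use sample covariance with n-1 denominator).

Step 1 — sample mean vector:
  mean(A) = (8 + 8 + 5 + 5) / 4 = 26/4 = 6.5
  mean(B) = (5 + 4 + 2 + 7) / 4 = 18/4 = 4.5
  x̄ = (6.5, 4.5),  deviation x̄ - mu_0 = (6.5, 4.5) - (7, 4) = (-0.5, 0.5).

Step 2 — sample covariance matrix, S[i,j] = (1/(n-1)) · Σ_k (x_{k,i} - mean_i) · (x_{k,j} - mean_j), divisor n-1 = 3:
  S[A,A] = ((1.5)·(1.5) + (1.5)·(1.5) + (-1.5)·(-1.5) + (-1.5)·(-1.5)) / 3 = 9/3 = 3
  S[A,B] = ((1.5)·(0.5) + (1.5)·(-0.5) + (-1.5)·(-2.5) + (-1.5)·(2.5)) / 3 = 0/3 = 0
  S[B,B] = ((0.5)·(0.5) + (-0.5)·(-0.5) + (-2.5)·(-2.5) + (2.5)·(2.5)) / 3 = 13/3 = 4.3333
  S = [[3, 0],
 [0, 4.3333]].

Step 3 — invert S. det(S) = 3·4.3333 - (0)² = 13.
  S^{-1} = (1/det) · [[d, -b], [-b, a]] = [[0.3333, 0],
 [0, 0.2308]].

Step 4 — quadratic form (x̄ - mu_0)^T · S^{-1} · (x̄ - mu_0):
  S^{-1} · (x̄ - mu_0) = (-0.1667, 0.1154),
  (x̄ - mu_0)^T · [...] = (-0.5)·(-0.1667) + (0.5)·(0.1154) = 0.141.

Step 5 — scale by n: T² = 4 · 0.141 = 0.5641.

T² ≈ 0.5641


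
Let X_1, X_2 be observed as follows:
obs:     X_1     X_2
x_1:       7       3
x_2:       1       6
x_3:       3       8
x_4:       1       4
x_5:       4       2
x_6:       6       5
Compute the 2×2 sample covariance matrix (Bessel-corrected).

Step 1 — column means:
  mean(X_1) = (7 + 1 + 3 + 1 + 4 + 6) / 6 = 22/6 = 3.6667
  mean(X_2) = (3 + 6 + 8 + 4 + 2 + 5) / 6 = 28/6 = 4.6667

Step 2 — sample covariance S[i,j] = (1/(n-1)) · Σ_k (x_{k,i} - mean_i) · (x_{k,j} - mean_j), with n-1 = 5.
  S[X_1,X_1] = ((3.3333)·(3.3333) + (-2.6667)·(-2.6667) + (-0.6667)·(-0.6667) + (-2.6667)·(-2.6667) + (0.3333)·(0.3333) + (2.3333)·(2.3333)) / 5 = 31.3333/5 = 6.2667
  S[X_1,X_2] = ((3.3333)·(-1.6667) + (-2.6667)·(1.3333) + (-0.6667)·(3.3333) + (-2.6667)·(-0.6667) + (0.3333)·(-2.6667) + (2.3333)·(0.3333)) / 5 = -9.6667/5 = -1.9333
  S[X_2,X_2] = ((-1.6667)·(-1.6667) + (1.3333)·(1.3333) + (3.3333)·(3.3333) + (-0.6667)·(-0.6667) + (-2.6667)·(-2.6667) + (0.3333)·(0.3333)) / 5 = 23.3333/5 = 4.6667

S is symmetric (S[j,i] = S[i,j]). Assembling:

S = [[6.2667, -1.9333],
 [-1.9333, 4.6667]]


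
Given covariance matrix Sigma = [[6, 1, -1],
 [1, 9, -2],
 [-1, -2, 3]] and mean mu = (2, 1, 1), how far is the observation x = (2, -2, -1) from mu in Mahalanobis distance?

Step 1 — centre the observation: (x - mu) = (0, -3, -2).

Step 2 — invert Sigma (cofactor / det for 3×3, or solve directly):
  Sigma^{-1} = [[0.1769, -0.0077, 0.0538],
 [-0.0077, 0.1308, 0.0846],
 [0.0538, 0.0846, 0.4077]].

Step 3 — form the quadratic (x - mu)^T · Sigma^{-1} · (x - mu):
  Sigma^{-1} · (x - mu) = (-0.0846, -0.5615, -1.0692).
  (x - mu)^T · [Sigma^{-1} · (x - mu)] = (0)·(-0.0846) + (-3)·(-0.5615) + (-2)·(-1.0692) = 3.8231.

Step 4 — take square root: d = √(3.8231) ≈ 1.9553.

d(x, mu) = √(3.8231) ≈ 1.9553


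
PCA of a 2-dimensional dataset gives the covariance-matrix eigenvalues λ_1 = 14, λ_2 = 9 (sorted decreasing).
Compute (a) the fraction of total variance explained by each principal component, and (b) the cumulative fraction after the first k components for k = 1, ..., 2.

Step 1 — total variance = trace(Sigma) = Σ λ_i = 14 + 9 = 23.

Step 2 — fraction explained by component i = λ_i / Σ λ:
  PC1: 14/23 = 0.6087
  PC2: 9/23 = 0.3913

Step 3 — cumulative fraction after k components = (λ_1 + ... + λ_k) / Σ λ:
  k = 1: 14/23 = 0.6087
  k = 2: (14 + 9)/23 = 23/23 = 1

Summary (fraction, with percent):

explained: PC1 0.6087 (60.87%), PC2 0.3913 (39.13%);  cumulative: 0.6087, 1


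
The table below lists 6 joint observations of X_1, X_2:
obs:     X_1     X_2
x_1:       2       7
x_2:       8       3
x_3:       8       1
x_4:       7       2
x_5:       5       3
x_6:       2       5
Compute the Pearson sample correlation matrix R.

Step 1 — column means:
  mean(X_1) = (2 + 8 + 8 + 7 + 5 + 2) / 6 = 32/6 = 5.3333
  mean(X_2) = (7 + 3 + 1 + 2 + 3 + 5) / 6 = 21/6 = 3.5

Step 2 — sample variances and covariances s[i,j] = (1/(n-1)) · Σ_k (x_{k,i} - mean_i) · (x_{k,j} - mean_j), with n-1 = 5:
  s[X_1,X_1] = ((-3.3333)·(-3.3333) + (2.6667)·(2.6667) + (2.6667)·(2.6667) + (1.6667)·(1.6667) + (-0.3333)·(-0.3333) + (-3.3333)·(-3.3333)) / 5 = 39.3333/5 = 7.8667
  s[X_1,X_2] = ((-3.3333)·(3.5) + (2.6667)·(-0.5) + (2.6667)·(-2.5) + (1.6667)·(-1.5) + (-0.3333)·(-0.5) + (-3.3333)·(1.5)) / 5 = -27/5 = -5.4
  s[X_2,X_2] = ((3.5)·(3.5) + (-0.5)·(-0.5) + (-2.5)·(-2.5) + (-1.5)·(-1.5) + (-0.5)·(-0.5) + (1.5)·(1.5)) / 5 = 23.5/5 = 4.7
  Sample standard deviations s_i = √(s[i,i]):
  s(X_1) = √(7.8667) = 2.8048
  s(X_2) = √(4.7) = 2.1679

Step 3 — r_{ij} = s_{ij} / (s_i · s_j):
  r[X_1,X_1] = 1 (diagonal).
  r[X_1,X_2] = -5.4 / (2.8048 · 2.1679) = -5.4 / 6.0806 = -0.8881
  r[X_2,X_2] = 1 (diagonal).

R is symmetric with unit diagonal. Assembling:

R = [[1, -0.8881],
 [-0.8881, 1]]


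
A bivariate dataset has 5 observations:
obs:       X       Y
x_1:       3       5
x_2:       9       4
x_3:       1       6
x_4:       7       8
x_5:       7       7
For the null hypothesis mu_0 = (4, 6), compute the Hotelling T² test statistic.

Step 1 — sample mean vector:
  mean(X) = (3 + 9 + 1 + 7 + 7) / 5 = 27/5 = 5.4
  mean(Y) = (5 + 4 + 6 + 8 + 7) / 5 = 30/5 = 6
  x̄ = (5.4, 6),  deviation x̄ - mu_0 = (5.4, 6) - (4, 6) = (1.4, 0).

Step 2 — sample covariance matrix, S[i,j] = (1/(n-1)) · Σ_k (x_{k,i} - mean_i) · (x_{k,j} - mean_j), divisor n-1 = 4:
  S[X,X] = ((-2.4)·(-2.4) + (3.6)·(3.6) + (-4.4)·(-4.4) + (1.6)·(1.6) + (1.6)·(1.6)) / 4 = 43.2/4 = 10.8
  S[X,Y] = ((-2.4)·(-1) + (3.6)·(-2) + (-4.4)·(0) + (1.6)·(2) + (1.6)·(1)) / 4 = 0/4 = 0
  S[Y,Y] = ((-1)·(-1) + (-2)·(-2) + (0)·(0) + (2)·(2) + (1)·(1)) / 4 = 10/4 = 2.5
  S = [[10.8, 0],
 [0, 2.5]].

Step 3 — invert S. det(S) = 10.8·2.5 - (0)² = 27.
  S^{-1} = (1/det) · [[d, -b], [-b, a]] = [[0.0926, 0],
 [0, 0.4]].

Step 4 — quadratic form (x̄ - mu_0)^T · S^{-1} · (x̄ - mu_0):
  S^{-1} · (x̄ - mu_0) = (0.1296, 0),
  (x̄ - mu_0)^T · [...] = (1.4)·(0.1296) + (0)·(0) = 0.1815.

Step 5 — scale by n: T² = 5 · 0.1815 = 0.9074.

T² ≈ 0.9074


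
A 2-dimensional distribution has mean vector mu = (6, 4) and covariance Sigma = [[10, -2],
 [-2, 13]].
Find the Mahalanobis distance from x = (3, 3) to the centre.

Step 1 — centre the observation: (x - mu) = (-3, -1).

Step 2 — invert Sigma. det(Sigma) = 10·13 - (-2)² = 126.
  Sigma^{-1} = (1/det) · [[d, -b], [-b, a]] = [[0.1032, 0.0159],
 [0.0159, 0.0794]].

Step 3 — form the quadratic (x - mu)^T · Sigma^{-1} · (x - mu):
  Sigma^{-1} · (x - mu) = (-0.3254, -0.127).
  (x - mu)^T · [Sigma^{-1} · (x - mu)] = (-3)·(-0.3254) + (-1)·(-0.127) = 1.1032.

Step 4 — take square root: d = √(1.1032) ≈ 1.0503.

d(x, mu) = √(1.1032) ≈ 1.0503


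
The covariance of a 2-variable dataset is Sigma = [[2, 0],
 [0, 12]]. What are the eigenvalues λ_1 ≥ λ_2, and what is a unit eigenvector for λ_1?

Step 1 — characteristic polynomial of 2×2 Sigma:
  det(Sigma - λI) = λ² - trace · λ + det = 0.
  trace = 2 + 12 = 14, det = 2·12 - (0)² = 24.
Step 2 — discriminant:
  Δ = trace² - 4·det = 196 - 96 = 100.
Step 3 — eigenvalues:
  λ = (trace ± √Δ)/2 = (14 ± 10)/2,
  λ_1 = 12,  λ_2 = 2.

Step 4 — unit eigenvector for λ_1: Sigma is diagonal, so its eigenvectors are the coordinate axes. λ_1 = 12 is the diagonal entry on the second coordinate axis, hence
  v_1 = (0, 1) (||v_1|| = 1).

λ_1 = 12,  λ_2 = 2;  v_1 ≈ (0, 1)


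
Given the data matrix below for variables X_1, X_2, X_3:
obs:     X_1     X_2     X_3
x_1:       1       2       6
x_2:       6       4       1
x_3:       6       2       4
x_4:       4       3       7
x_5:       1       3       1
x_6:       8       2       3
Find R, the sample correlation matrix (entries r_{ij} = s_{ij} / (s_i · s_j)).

Step 1 — column means:
  mean(X_1) = (1 + 6 + 6 + 4 + 1 + 8) / 6 = 26/6 = 4.3333
  mean(X_2) = (2 + 4 + 2 + 3 + 3 + 2) / 6 = 16/6 = 2.6667
  mean(X_3) = (6 + 1 + 4 + 7 + 1 + 3) / 6 = 22/6 = 3.6667

Step 2 — sample variances and covariances s[i,j] = (1/(n-1)) · Σ_k (x_{k,i} - mean_i) · (x_{k,j} - mean_j), with n-1 = 5:
  s[X_1,X_1] = ((-3.3333)·(-3.3333) + (1.6667)·(1.6667) + (1.6667)·(1.6667) + (-0.3333)·(-0.3333) + (-3.3333)·(-3.3333) + (3.6667)·(3.6667)) / 5 = 41.3333/5 = 8.2667
  s[X_1,X_2] = ((-3.3333)·(-0.6667) + (1.6667)·(1.3333) + (1.6667)·(-0.6667) + (-0.3333)·(0.3333) + (-3.3333)·(0.3333) + (3.6667)·(-0.6667)) / 5 = -0.3333/5 = -0.0667
  s[X_1,X_3] = ((-3.3333)·(2.3333) + (1.6667)·(-2.6667) + (1.6667)·(0.3333) + (-0.3333)·(3.3333) + (-3.3333)·(-2.6667) + (3.6667)·(-0.6667)) / 5 = -6.3333/5 = -1.2667
  s[X_2,X_2] = ((-0.6667)·(-0.6667) + (1.3333)·(1.3333) + (-0.6667)·(-0.6667) + (0.3333)·(0.3333) + (0.3333)·(0.3333) + (-0.6667)·(-0.6667)) / 5 = 3.3333/5 = 0.6667
  s[X_2,X_3] = ((-0.6667)·(2.3333) + (1.3333)·(-2.6667) + (-0.6667)·(0.3333) + (0.3333)·(3.3333) + (0.3333)·(-2.6667) + (-0.6667)·(-0.6667)) / 5 = -4.6667/5 = -0.9333
  s[X_3,X_3] = ((2.3333)·(2.3333) + (-2.6667)·(-2.6667) + (0.3333)·(0.3333) + (3.3333)·(3.3333) + (-2.6667)·(-2.6667) + (-0.6667)·(-0.6667)) / 5 = 31.3333/5 = 6.2667
  Sample standard deviations s_i = √(s[i,i]):
  s(X_1) = √(8.2667) = 2.8752
  s(X_2) = √(0.6667) = 0.8165
  s(X_3) = √(6.2667) = 2.5033

Step 3 — r_{ij} = s_{ij} / (s_i · s_j):
  r[X_1,X_1] = 1 (diagonal).
  r[X_1,X_2] = -0.0667 / (2.8752 · 0.8165) = -0.0667 / 2.3476 = -0.0284
  r[X_1,X_3] = -1.2667 / (2.8752 · 2.5033) = -1.2667 / 7.1975 = -0.176
  r[X_2,X_2] = 1 (diagonal).
  r[X_2,X_3] = -0.9333 / (0.8165 · 2.5033) = -0.9333 / 2.044 = -0.4566
  r[X_3,X_3] = 1 (diagonal).

R is symmetric with unit diagonal. Assembling:

R = [[1, -0.0284, -0.176],
 [-0.0284, 1, -0.4566],
 [-0.176, -0.4566, 1]]


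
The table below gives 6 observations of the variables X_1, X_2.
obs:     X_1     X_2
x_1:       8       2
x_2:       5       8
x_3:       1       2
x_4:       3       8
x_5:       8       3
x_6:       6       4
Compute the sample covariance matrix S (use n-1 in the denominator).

Step 1 — column means:
  mean(X_1) = (8 + 5 + 1 + 3 + 8 + 6) / 6 = 31/6 = 5.1667
  mean(X_2) = (2 + 8 + 2 + 8 + 3 + 4) / 6 = 27/6 = 4.5

Step 2 — sample covariance S[i,j] = (1/(n-1)) · Σ_k (x_{k,i} - mean_i) · (x_{k,j} - mean_j), with n-1 = 5.
  S[X_1,X_1] = ((2.8333)·(2.8333) + (-0.1667)·(-0.1667) + (-4.1667)·(-4.1667) + (-2.1667)·(-2.1667) + (2.8333)·(2.8333) + (0.8333)·(0.8333)) / 5 = 38.8333/5 = 7.7667
  S[X_1,X_2] = ((2.8333)·(-2.5) + (-0.1667)·(3.5) + (-4.1667)·(-2.5) + (-2.1667)·(3.5) + (2.8333)·(-1.5) + (0.8333)·(-0.5)) / 5 = -9.5/5 = -1.9
  S[X_2,X_2] = ((-2.5)·(-2.5) + (3.5)·(3.5) + (-2.5)·(-2.5) + (3.5)·(3.5) + (-1.5)·(-1.5) + (-0.5)·(-0.5)) / 5 = 39.5/5 = 7.9

S is symmetric (S[j,i] = S[i,j]). Assembling:

S = [[7.7667, -1.9],
 [-1.9, 7.9]]


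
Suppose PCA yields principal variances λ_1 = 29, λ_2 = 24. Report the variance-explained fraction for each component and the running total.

Step 1 — total variance = trace(Sigma) = Σ λ_i = 29 + 24 = 53.

Step 2 — fraction explained by component i = λ_i / Σ λ:
  PC1: 29/53 = 0.5472
  PC2: 24/53 = 0.4528

Step 3 — cumulative fraction after k components = (λ_1 + ... + λ_k) / Σ λ:
  k = 1: 29/53 = 0.5472
  k = 2: (29 + 24)/53 = 53/53 = 1

Summary (fraction, with percent):

explained: PC1 0.5472 (54.72%), PC2 0.4528 (45.28%);  cumulative: 0.5472, 1


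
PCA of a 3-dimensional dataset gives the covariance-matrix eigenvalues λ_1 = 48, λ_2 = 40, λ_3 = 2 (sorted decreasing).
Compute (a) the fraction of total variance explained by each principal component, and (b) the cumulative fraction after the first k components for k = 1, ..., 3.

Step 1 — total variance = trace(Sigma) = Σ λ_i = 48 + 40 + 2 = 90.

Step 2 — fraction explained by component i = λ_i / Σ λ:
  PC1: 48/90 = 0.5333
  PC2: 40/90 = 0.4444
  PC3: 2/90 = 0.0222

Step 3 — cumulative fraction after k components = (λ_1 + ... + λ_k) / Σ λ:
  k = 1: 48/90 = 0.5333
  k = 2: (48 + 40)/90 = 88/90 = 0.9778
  k = 3: (48 + 40 + 2)/90 = 90/90 = 1

Summary (fraction, with percent):

explained: PC1 0.5333 (53.33%), PC2 0.4444 (44.44%), PC3 0.0222 (2.22%);  cumulative: 0.5333, 0.9778, 1


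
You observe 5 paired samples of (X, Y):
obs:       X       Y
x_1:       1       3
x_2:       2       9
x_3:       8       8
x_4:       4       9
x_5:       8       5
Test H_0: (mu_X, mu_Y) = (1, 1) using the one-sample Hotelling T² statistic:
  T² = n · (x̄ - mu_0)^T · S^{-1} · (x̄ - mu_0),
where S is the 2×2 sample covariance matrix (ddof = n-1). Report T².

Step 1 — sample mean vector:
  mean(X) = (1 + 2 + 8 + 4 + 8) / 5 = 23/5 = 4.6
  mean(Y) = (3 + 9 + 8 + 9 + 5) / 5 = 34/5 = 6.8
  x̄ = (4.6, 6.8),  deviation x̄ - mu_0 = (4.6, 6.8) - (1, 1) = (3.6, 5.8).

Step 2 — sample covariance matrix, S[i,j] = (1/(n-1)) · Σ_k (x_{k,i} - mean_i) · (x_{k,j} - mean_j), divisor n-1 = 4:
  S[X,X] = ((-3.6)·(-3.6) + (-2.6)·(-2.6) + (3.4)·(3.4) + (-0.6)·(-0.6) + (3.4)·(3.4)) / 4 = 43.2/4 = 10.8
  S[X,Y] = ((-3.6)·(-3.8) + (-2.6)·(2.2) + (3.4)·(1.2) + (-0.6)·(2.2) + (3.4)·(-1.8)) / 4 = 4.6/4 = 1.15
  S[Y,Y] = ((-3.8)·(-3.8) + (2.2)·(2.2) + (1.2)·(1.2) + (2.2)·(2.2) + (-1.8)·(-1.8)) / 4 = 28.8/4 = 7.2
  S = [[10.8, 1.15],
 [1.15, 7.2]].

Step 3 — invert S. det(S) = 10.8·7.2 - (1.15)² = 76.4375.
  S^{-1} = (1/det) · [[d, -b], [-b, a]] = [[0.0942, -0.015],
 [-0.015, 0.1413]].

Step 4 — quadratic form (x̄ - mu_0)^T · S^{-1} · (x̄ - mu_0):
  S^{-1} · (x̄ - mu_0) = (0.2518, 0.7653),
  (x̄ - mu_0)^T · [...] = (3.6)·(0.2518) + (5.8)·(0.7653) = 5.3455.

Step 5 — scale by n: T² = 5 · 5.3455 = 26.7277.

T² ≈ 26.7277


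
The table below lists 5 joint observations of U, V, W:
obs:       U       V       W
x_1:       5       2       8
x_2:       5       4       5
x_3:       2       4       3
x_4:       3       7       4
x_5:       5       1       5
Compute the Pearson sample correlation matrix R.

Step 1 — column means:
  mean(U) = (5 + 5 + 2 + 3 + 5) / 5 = 20/5 = 4
  mean(V) = (2 + 4 + 4 + 7 + 1) / 5 = 18/5 = 3.6
  mean(W) = (8 + 5 + 3 + 4 + 5) / 5 = 25/5 = 5

Step 2 — sample variances and covariances s[i,j] = (1/(n-1)) · Σ_k (x_{k,i} - mean_i) · (x_{k,j} - mean_j), with n-1 = 4:
  s[U,U] = ((1)·(1) + (1)·(1) + (-2)·(-2) + (-1)·(-1) + (1)·(1)) / 4 = 8/4 = 2
  s[U,V] = ((1)·(-1.6) + (1)·(0.4) + (-2)·(0.4) + (-1)·(3.4) + (1)·(-2.6)) / 4 = -8/4 = -2
  s[U,W] = ((1)·(3) + (1)·(0) + (-2)·(-2) + (-1)·(-1) + (1)·(0)) / 4 = 8/4 = 2
  s[V,V] = ((-1.6)·(-1.6) + (0.4)·(0.4) + (0.4)·(0.4) + (3.4)·(3.4) + (-2.6)·(-2.6)) / 4 = 21.2/4 = 5.3
  s[V,W] = ((-1.6)·(3) + (0.4)·(0) + (0.4)·(-2) + (3.4)·(-1) + (-2.6)·(0)) / 4 = -9/4 = -2.25
  s[W,W] = ((3)·(3) + (0)·(0) + (-2)·(-2) + (-1)·(-1) + (0)·(0)) / 4 = 14/4 = 3.5
  Sample standard deviations s_i = √(s[i,i]):
  s(U) = √(2) = 1.4142
  s(V) = √(5.3) = 2.3022
  s(W) = √(3.5) = 1.8708

Step 3 — r_{ij} = s_{ij} / (s_i · s_j):
  r[U,U] = 1 (diagonal).
  r[U,V] = -2 / (1.4142 · 2.3022) = -2 / 3.2558 = -0.6143
  r[U,W] = 2 / (1.4142 · 1.8708) = 2 / 2.6458 = 0.7559
  r[V,V] = 1 (diagonal).
  r[V,W] = -2.25 / (2.3022 · 1.8708) = -2.25 / 4.307 = -0.5224
  r[W,W] = 1 (diagonal).

R is symmetric with unit diagonal. Assembling:

R = [[1, -0.6143, 0.7559],
 [-0.6143, 1, -0.5224],
 [0.7559, -0.5224, 1]]


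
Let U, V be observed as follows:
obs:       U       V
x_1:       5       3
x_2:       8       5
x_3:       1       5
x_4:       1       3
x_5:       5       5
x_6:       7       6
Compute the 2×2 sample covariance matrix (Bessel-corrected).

Step 1 — column means:
  mean(U) = (5 + 8 + 1 + 1 + 5 + 7) / 6 = 27/6 = 4.5
  mean(V) = (3 + 5 + 5 + 3 + 5 + 6) / 6 = 27/6 = 4.5

Step 2 — sample covariance S[i,j] = (1/(n-1)) · Σ_k (x_{k,i} - mean_i) · (x_{k,j} - mean_j), with n-1 = 5.
  S[U,U] = ((0.5)·(0.5) + (3.5)·(3.5) + (-3.5)·(-3.5) + (-3.5)·(-3.5) + (0.5)·(0.5) + (2.5)·(2.5)) / 5 = 43.5/5 = 8.7
  S[U,V] = ((0.5)·(-1.5) + (3.5)·(0.5) + (-3.5)·(0.5) + (-3.5)·(-1.5) + (0.5)·(0.5) + (2.5)·(1.5)) / 5 = 8.5/5 = 1.7
  S[V,V] = ((-1.5)·(-1.5) + (0.5)·(0.5) + (0.5)·(0.5) + (-1.5)·(-1.5) + (0.5)·(0.5) + (1.5)·(1.5)) / 5 = 7.5/5 = 1.5

S is symmetric (S[j,i] = S[i,j]). Assembling:

S = [[8.7, 1.7],
 [1.7, 1.5]]


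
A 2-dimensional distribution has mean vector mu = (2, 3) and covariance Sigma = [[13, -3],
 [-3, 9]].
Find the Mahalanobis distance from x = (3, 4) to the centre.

Step 1 — centre the observation: (x - mu) = (1, 1).

Step 2 — invert Sigma. det(Sigma) = 13·9 - (-3)² = 108.
  Sigma^{-1} = (1/det) · [[d, -b], [-b, a]] = [[0.0833, 0.0278],
 [0.0278, 0.1204]].

Step 3 — form the quadratic (x - mu)^T · Sigma^{-1} · (x - mu):
  Sigma^{-1} · (x - mu) = (0.1111, 0.1481).
  (x - mu)^T · [Sigma^{-1} · (x - mu)] = (1)·(0.1111) + (1)·(0.1481) = 0.2593.

Step 4 — take square root: d = √(0.2593) ≈ 0.5092.

d(x, mu) = √(0.2593) ≈ 0.5092


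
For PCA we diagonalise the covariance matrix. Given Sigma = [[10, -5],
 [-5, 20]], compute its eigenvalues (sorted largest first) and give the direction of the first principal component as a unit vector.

Step 1 — characteristic polynomial of 2×2 Sigma:
  det(Sigma - λI) = λ² - trace · λ + det = 0.
  trace = 10 + 20 = 30, det = 10·20 - (-5)² = 175.
Step 2 — discriminant:
  Δ = trace² - 4·det = 900 - 700 = 200.
Step 3 — eigenvalues:
  λ = (trace ± √Δ)/2 = (30 ± 14.1421)/2,
  λ_1 = 22.0711,  λ_2 = 7.9289.

Step 4 — unit eigenvector for λ_1: solve (Sigma - λ_1 I)v = 0. First row:
  (10 - 22.0711)·v_x + (-5)·v_y = 0, i.e. (-12.0711)·v_x + (-5)·v_y = 0,
  so v ∝ (b, λ_1 - a) = (-5, 12.0711); multiply by -1 so the first entry is positive: u = (5, -12.0711).
  ||u|| = √((5)² + (-12.0711)²) = √(170.7107) ≈ 13.0656,
  v_1 = u/||u|| ≈ (0.3827, -0.9239) (||v_1|| = 1).

λ_1 = 22.0711,  λ_2 = 7.9289;  v_1 ≈ (0.3827, -0.9239)


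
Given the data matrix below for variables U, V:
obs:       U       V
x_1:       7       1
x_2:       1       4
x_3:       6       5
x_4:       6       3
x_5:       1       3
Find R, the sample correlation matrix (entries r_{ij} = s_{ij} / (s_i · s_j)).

Step 1 — column means:
  mean(U) = (7 + 1 + 6 + 6 + 1) / 5 = 21/5 = 4.2
  mean(V) = (1 + 4 + 5 + 3 + 3) / 5 = 16/5 = 3.2

Step 2 — sample variances and covariances s[i,j] = (1/(n-1)) · Σ_k (x_{k,i} - mean_i) · (x_{k,j} - mean_j), with n-1 = 4:
  s[U,U] = ((2.8)·(2.8) + (-3.2)·(-3.2) + (1.8)·(1.8) + (1.8)·(1.8) + (-3.2)·(-3.2)) / 4 = 34.8/4 = 8.7
  s[U,V] = ((2.8)·(-2.2) + (-3.2)·(0.8) + (1.8)·(1.8) + (1.8)·(-0.2) + (-3.2)·(-0.2)) / 4 = -5.2/4 = -1.3
  s[V,V] = ((-2.2)·(-2.2) + (0.8)·(0.8) + (1.8)·(1.8) + (-0.2)·(-0.2) + (-0.2)·(-0.2)) / 4 = 8.8/4 = 2.2
  Sample standard deviations s_i = √(s[i,i]):
  s(U) = √(8.7) = 2.9496
  s(V) = √(2.2) = 1.4832

Step 3 — r_{ij} = s_{ij} / (s_i · s_j):
  r[U,U] = 1 (diagonal).
  r[U,V] = -1.3 / (2.9496 · 1.4832) = -1.3 / 4.3749 = -0.2971
  r[V,V] = 1 (diagonal).

R is symmetric with unit diagonal. Assembling:

R = [[1, -0.2971],
 [-0.2971, 1]]


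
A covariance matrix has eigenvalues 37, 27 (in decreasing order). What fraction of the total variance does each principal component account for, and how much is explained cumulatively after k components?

Step 1 — total variance = trace(Sigma) = Σ λ_i = 37 + 27 = 64.

Step 2 — fraction explained by component i = λ_i / Σ λ:
  PC1: 37/64 = 0.5781
  PC2: 27/64 = 0.4219

Step 3 — cumulative fraction after k components = (λ_1 + ... + λ_k) / Σ λ:
  k = 1: 37/64 = 0.5781
  k = 2: (37 + 27)/64 = 64/64 = 1

Summary (fraction, with percent):

explained: PC1 0.5781 (57.81%), PC2 0.4219 (42.19%);  cumulative: 0.5781, 1


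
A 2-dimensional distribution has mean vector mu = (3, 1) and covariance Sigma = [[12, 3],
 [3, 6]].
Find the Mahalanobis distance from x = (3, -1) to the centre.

Step 1 — centre the observation: (x - mu) = (0, -2).

Step 2 — invert Sigma. det(Sigma) = 12·6 - (3)² = 63.
  Sigma^{-1} = (1/det) · [[d, -b], [-b, a]] = [[0.0952, -0.0476],
 [-0.0476, 0.1905]].

Step 3 — form the quadratic (x - mu)^T · Sigma^{-1} · (x - mu):
  Sigma^{-1} · (x - mu) = (0.0952, -0.381).
  (x - mu)^T · [Sigma^{-1} · (x - mu)] = (0)·(0.0952) + (-2)·(-0.381) = 0.7619.

Step 4 — take square root: d = √(0.7619) ≈ 0.8729.

d(x, mu) = √(0.7619) ≈ 0.8729


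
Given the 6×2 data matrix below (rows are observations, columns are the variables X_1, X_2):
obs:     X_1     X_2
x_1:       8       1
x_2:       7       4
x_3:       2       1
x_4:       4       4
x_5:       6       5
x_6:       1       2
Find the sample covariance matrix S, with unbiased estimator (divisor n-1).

Step 1 — column means:
  mean(X_1) = (8 + 7 + 2 + 4 + 6 + 1) / 6 = 28/6 = 4.6667
  mean(X_2) = (1 + 4 + 1 + 4 + 5 + 2) / 6 = 17/6 = 2.8333

Step 2 — sample covariance S[i,j] = (1/(n-1)) · Σ_k (x_{k,i} - mean_i) · (x_{k,j} - mean_j), with n-1 = 5.
  S[X_1,X_1] = ((3.3333)·(3.3333) + (2.3333)·(2.3333) + (-2.6667)·(-2.6667) + (-0.6667)·(-0.6667) + (1.3333)·(1.3333) + (-3.6667)·(-3.6667)) / 5 = 39.3333/5 = 7.8667
  S[X_1,X_2] = ((3.3333)·(-1.8333) + (2.3333)·(1.1667) + (-2.6667)·(-1.8333) + (-0.6667)·(1.1667) + (1.3333)·(2.1667) + (-3.6667)·(-0.8333)) / 5 = 6.6667/5 = 1.3333
  S[X_2,X_2] = ((-1.8333)·(-1.8333) + (1.1667)·(1.1667) + (-1.8333)·(-1.8333) + (1.1667)·(1.1667) + (2.1667)·(2.1667) + (-0.8333)·(-0.8333)) / 5 = 14.8333/5 = 2.9667

S is symmetric (S[j,i] = S[i,j]). Assembling:

S = [[7.8667, 1.3333],
 [1.3333, 2.9667]]
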